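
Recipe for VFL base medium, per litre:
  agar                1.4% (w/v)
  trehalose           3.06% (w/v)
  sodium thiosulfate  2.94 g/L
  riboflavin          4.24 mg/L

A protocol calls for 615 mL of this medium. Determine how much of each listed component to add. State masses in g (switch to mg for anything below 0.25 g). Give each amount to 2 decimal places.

Target volume = 615 mL = 0.615 L.
agar: 1.4 g per 100 mL × 615 mL ÷ 100 = 8.61 g
trehalose: 3.06 g per 100 mL × 615 mL ÷ 100 = 18.82 g
sodium thiosulfate: 2.94 g/L × 0.615 L = 1.81 g
riboflavin: 4.24 mg/L × 0.615 L = 2.61 mg

agar 8.61 g; trehalose 18.82 g; sodium thiosulfate 1.81 g; riboflavin 2.61 mg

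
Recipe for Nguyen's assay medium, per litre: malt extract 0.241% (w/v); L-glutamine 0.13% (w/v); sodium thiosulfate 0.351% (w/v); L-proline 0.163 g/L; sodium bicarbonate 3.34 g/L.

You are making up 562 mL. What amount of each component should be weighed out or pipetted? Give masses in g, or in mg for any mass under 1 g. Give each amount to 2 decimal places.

malt extract 1.35 g; L-glutamine 730.60 mg; sodium thiosulfate 1.97 g; L-proline 91.61 mg; sodium bicarbonate 1.88 g

Scale factor relative to 1 L: 0.562.
malt extract: 0.241 g per 100 mL × 562 mL ÷ 100 = 1.35 g
L-glutamine: 0.13% w/v = 1.3 g/L → 1.3 × 0.562 L = 0.7306 g = 730.60 mg
sodium thiosulfate: 0.351 g per 100 mL × 562 mL ÷ 100 = 1.97 g
L-proline: 0.163 g/L × 0.562 L = 0.091606 g = 91.61 mg
sodium bicarbonate: 3.34 g/L × 0.562 L = 1.88 g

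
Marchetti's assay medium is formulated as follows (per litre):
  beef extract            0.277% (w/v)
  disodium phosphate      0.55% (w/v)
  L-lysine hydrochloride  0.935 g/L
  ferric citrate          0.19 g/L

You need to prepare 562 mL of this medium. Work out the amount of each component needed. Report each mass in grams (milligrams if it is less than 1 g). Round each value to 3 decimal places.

Scale factor relative to 1 L: 0.562.
beef extract: 0.277% w/v = 2.77 g/L → 2.77 × 0.562 L = 1.557 g
disodium phosphate: 0.55% w/v = 5.5 g/L → 5.5 × 0.562 L = 3.091 g
L-lysine hydrochloride: 0.935 g/L × 0.562 L = 0.52547 g = 525.470 mg
ferric citrate: 0.19 g/L × 0.562 L = 0.10678 g = 106.780 mg

beef extract 1.557 g; disodium phosphate 3.091 g; L-lysine hydrochloride 525.470 mg; ferric citrate 106.780 mg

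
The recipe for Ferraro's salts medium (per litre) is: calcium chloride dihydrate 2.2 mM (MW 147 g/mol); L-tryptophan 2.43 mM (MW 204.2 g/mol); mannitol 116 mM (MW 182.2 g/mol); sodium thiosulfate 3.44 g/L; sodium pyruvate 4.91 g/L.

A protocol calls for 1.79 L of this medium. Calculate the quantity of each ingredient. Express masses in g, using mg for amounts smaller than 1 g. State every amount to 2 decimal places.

Scale factor relative to 1 L: 1.79.
calcium chloride dihydrate: 2.2 mmol/L × 147 mg/mmol × 1.79 L = 578.89 mg
L-tryptophan: 2.43 mmol/L × 204.2 mg/mmol × 1.79 L = 888.21 mg
mannitol: 116 mmol/L × 182.2 g/mol × 1.79 L ÷ 1000 = 37.83 g
sodium thiosulfate: 3.44 g/L × 1.79 L = 6.16 g
sodium pyruvate: 4.91 g/L × 1.79 L = 8.79 g

calcium chloride dihydrate 578.89 mg; L-tryptophan 888.21 mg; mannitol 37.83 g; sodium thiosulfate 6.16 g; sodium pyruvate 8.79 g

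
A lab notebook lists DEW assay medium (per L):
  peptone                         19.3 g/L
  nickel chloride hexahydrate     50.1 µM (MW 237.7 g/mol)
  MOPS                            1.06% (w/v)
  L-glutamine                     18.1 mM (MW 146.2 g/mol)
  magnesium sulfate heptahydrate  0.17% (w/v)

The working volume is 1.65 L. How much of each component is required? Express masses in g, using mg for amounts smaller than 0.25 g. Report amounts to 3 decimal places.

Scale factor relative to 1 L: 1.65.
peptone: 19.3 g/L × 1.65 L = 31.845 g
nickel chloride hexahydrate: 50.1 µmol/L × 237.7 g/mol × 1.65 L ÷ 1000 = 19.649 mg
MOPS: 1.06 g per 100 mL × 1650 mL ÷ 100 = 17.490 g
L-glutamine: 18.1 mmol/L × 146.2 g/mol × 1.65 L ÷ 1000 = 4.366 g
magnesium sulfate heptahydrate: 0.17 g per 100 mL × 1650 mL ÷ 100 = 2.805 g

peptone 31.845 g; nickel chloride hexahydrate 19.649 mg; MOPS 17.490 g; L-glutamine 4.366 g; magnesium sulfate heptahydrate 2.805 g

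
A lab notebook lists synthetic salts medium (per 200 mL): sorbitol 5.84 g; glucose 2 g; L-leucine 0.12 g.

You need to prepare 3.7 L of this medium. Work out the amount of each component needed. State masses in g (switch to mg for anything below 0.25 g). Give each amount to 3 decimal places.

sorbitol 108.040 g; glucose 37.000 g; L-leucine 2.220 g

Scale factor = 3700 mL / 200 mL = 18.5.
sorbitol: 5.84 g × (3700 mL / 200 mL) = 108.040 g
glucose: 2 g × (3700 mL / 200 mL) = 37.000 g
L-leucine: 0.12 g × (3700 mL / 200 mL) = 2.220 g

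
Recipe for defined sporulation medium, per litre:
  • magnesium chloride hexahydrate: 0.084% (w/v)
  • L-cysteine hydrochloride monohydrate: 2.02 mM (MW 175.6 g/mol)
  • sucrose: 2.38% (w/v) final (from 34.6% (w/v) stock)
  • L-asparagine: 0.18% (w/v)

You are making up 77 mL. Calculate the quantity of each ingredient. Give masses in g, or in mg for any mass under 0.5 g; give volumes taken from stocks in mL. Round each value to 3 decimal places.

magnesium chloride hexahydrate 64.680 mg; L-cysteine hydrochloride monohydrate 27.313 mg; sucrose 5.297 mL; L-asparagine 138.600 mg

Scale factor relative to 1 L: 0.077.
magnesium chloride hexahydrate: 0.084% w/v = 0.84 g/L → 0.84 × 0.077 L = 0.06468 g = 64.680 mg
L-cysteine hydrochloride monohydrate: 2.02 mmol/L × 175.6 mg/mmol × 0.077 L = 27.313 mg
sucrose: dilute stock: 2.38% ÷ 34.6% × 77 mL = 5.297 mL
L-asparagine: 0.18 g per 100 mL × 77 mL ÷ 100 = 0.1386 g = 138.600 mg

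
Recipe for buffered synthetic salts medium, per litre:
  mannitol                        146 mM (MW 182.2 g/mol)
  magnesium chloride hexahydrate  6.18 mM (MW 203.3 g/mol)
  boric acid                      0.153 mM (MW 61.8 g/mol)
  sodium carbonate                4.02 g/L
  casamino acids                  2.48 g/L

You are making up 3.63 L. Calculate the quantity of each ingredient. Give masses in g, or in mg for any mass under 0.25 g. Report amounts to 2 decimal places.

Scale factor relative to 1 L: 3.63.
mannitol: 146 mmol/L × 182.2 g/mol × 3.63 L ÷ 1000 = 96.56 g
magnesium chloride hexahydrate: 6.18 mmol/L × 203.3 g/mol × 3.63 L ÷ 1000 = 4.56 g
boric acid: 0.153 mmol/L × 61.8 mg/mmol × 3.63 L = 34.32 mg
sodium carbonate: 4.02 g/L × 3.63 L = 14.59 g
casamino acids: 2.48 g/L × 3.63 L = 9.00 g

mannitol 96.56 g; magnesium chloride hexahydrate 4.56 g; boric acid 34.32 mg; sodium carbonate 14.59 g; casamino acids 9.00 g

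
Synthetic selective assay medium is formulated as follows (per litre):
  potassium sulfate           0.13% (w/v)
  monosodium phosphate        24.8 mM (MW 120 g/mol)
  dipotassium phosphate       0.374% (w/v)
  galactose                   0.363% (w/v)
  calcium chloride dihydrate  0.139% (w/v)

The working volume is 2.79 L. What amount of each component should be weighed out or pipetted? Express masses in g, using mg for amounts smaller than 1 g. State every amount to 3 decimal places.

potassium sulfate 3.627 g; monosodium phosphate 8.303 g; dipotassium phosphate 10.435 g; galactose 10.128 g; calcium chloride dihydrate 3.878 g

Scale factor relative to 1 L: 2.79.
potassium sulfate: 0.13% w/v = 1.3 g/L → 1.3 × 2.79 L = 3.627 g
monosodium phosphate: 24.8 mmol/L × 120 g/mol × 2.79 L ÷ 1000 = 8.303 g
dipotassium phosphate: 0.374% w/v = 3.74 g/L → 3.74 × 2.79 L = 10.435 g
galactose: 0.363 g per 100 mL × 2790 mL ÷ 100 = 10.128 g
calcium chloride dihydrate: 0.139 g per 100 mL × 2790 mL ÷ 100 = 3.878 g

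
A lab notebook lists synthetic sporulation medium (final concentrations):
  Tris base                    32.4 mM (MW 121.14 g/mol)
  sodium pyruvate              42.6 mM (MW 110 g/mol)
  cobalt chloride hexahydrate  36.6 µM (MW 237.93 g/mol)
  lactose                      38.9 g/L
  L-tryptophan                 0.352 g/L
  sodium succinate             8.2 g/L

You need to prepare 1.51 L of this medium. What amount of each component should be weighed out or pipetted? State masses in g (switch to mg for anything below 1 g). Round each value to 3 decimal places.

Working volume: 1.51 L.
Tris base: 32.4 mmol/L × 121.14 g/mol × 1.51 L ÷ 1000 = 5.927 g
sodium pyruvate: 42.6 mmol/L × 110 g/mol × 1.51 L ÷ 1000 = 7.076 g
cobalt chloride hexahydrate: 36.6 µmol/L × 237.93 g/mol × 1.51 L ÷ 1000 = 13.149 mg
lactose: 38.9 g/L × 1.51 L = 58.739 g
L-tryptophan: 0.352 g/L × 1.51 L = 0.53152 g = 531.520 mg
sodium succinate: 8.2 g/L × 1.51 L = 12.382 g

Tris base 5.927 g; sodium pyruvate 7.076 g; cobalt chloride hexahydrate 13.149 mg; lactose 58.739 g; L-tryptophan 531.520 mg; sodium succinate 12.382 g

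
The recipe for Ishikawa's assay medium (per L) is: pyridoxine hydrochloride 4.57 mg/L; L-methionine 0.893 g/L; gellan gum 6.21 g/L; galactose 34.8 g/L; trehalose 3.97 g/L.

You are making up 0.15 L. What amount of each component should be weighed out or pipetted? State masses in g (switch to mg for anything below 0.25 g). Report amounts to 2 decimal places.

pyridoxine hydrochloride 0.69 mg; L-methionine 133.95 mg; gellan gum 0.93 g; galactose 5.22 g; trehalose 0.60 g

Working volume: 0.15 L.
pyridoxine hydrochloride: 4.57 mg/L × 0.15 L = 0.69 mg
L-methionine: 0.893 g/L × 0.15 L = 0.13395 g = 133.95 mg
gellan gum: 6.21 g/L × 0.15 L = 0.93 g
galactose: 34.8 g/L × 0.15 L = 5.22 g
trehalose: 3.97 g/L × 0.15 L = 0.60 g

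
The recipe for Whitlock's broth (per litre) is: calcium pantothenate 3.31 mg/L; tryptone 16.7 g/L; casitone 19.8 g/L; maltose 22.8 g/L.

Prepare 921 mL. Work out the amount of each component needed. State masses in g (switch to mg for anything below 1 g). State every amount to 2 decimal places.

Target volume = 921 mL = 0.921 L.
calcium pantothenate: 3.31 mg/L × 0.921 L = 3.05 mg
tryptone: 16.7 g/L × 0.921 L = 15.38 g
casitone: 19.8 g/L × 0.921 L = 18.24 g
maltose: 22.8 g/L × 0.921 L = 21.00 g

calcium pantothenate 3.05 mg; tryptone 15.38 g; casitone 18.24 g; maltose 21.00 g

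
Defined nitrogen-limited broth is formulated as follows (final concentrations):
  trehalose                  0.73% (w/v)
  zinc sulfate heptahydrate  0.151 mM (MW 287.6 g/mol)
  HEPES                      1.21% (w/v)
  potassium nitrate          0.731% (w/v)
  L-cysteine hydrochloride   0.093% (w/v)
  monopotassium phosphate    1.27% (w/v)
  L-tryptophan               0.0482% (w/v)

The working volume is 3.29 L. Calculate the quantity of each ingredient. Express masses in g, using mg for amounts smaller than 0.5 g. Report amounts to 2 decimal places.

Working volume: 3.29 L.
trehalose: 0.73% w/v = 7.3 g/L → 7.3 × 3.29 L = 24.02 g
zinc sulfate heptahydrate: 0.151 mmol/L × 287.6 mg/mmol × 3.29 L = 142.88 mg
HEPES: 1.21% w/v = 12.1 g/L → 12.1 × 3.29 L = 39.81 g
potassium nitrate: 0.731 g per 100 mL × 3290 mL ÷ 100 = 24.05 g
L-cysteine hydrochloride: 0.093 g per 100 mL × 3290 mL ÷ 100 = 3.06 g
monopotassium phosphate: 1.27 g per 100 mL × 3290 mL ÷ 100 = 41.78 g
L-tryptophan: 0.0482 g per 100 mL × 3290 mL ÷ 100 = 1.59 g

trehalose 24.02 g; zinc sulfate heptahydrate 142.88 mg; HEPES 39.81 g; potassium nitrate 24.05 g; L-cysteine hydrochloride 3.06 g; monopotassium phosphate 41.78 g; L-tryptophan 1.59 g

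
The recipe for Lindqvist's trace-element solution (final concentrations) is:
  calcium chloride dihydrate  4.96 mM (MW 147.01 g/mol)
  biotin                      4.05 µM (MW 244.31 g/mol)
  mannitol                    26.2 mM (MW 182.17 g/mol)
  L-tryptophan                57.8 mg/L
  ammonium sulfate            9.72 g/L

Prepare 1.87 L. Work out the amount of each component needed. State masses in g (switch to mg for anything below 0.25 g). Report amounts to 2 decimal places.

Scale factor relative to 1 L: 1.87.
calcium chloride dihydrate: 4.96 mmol/L × 147.01 g/mol × 1.87 L ÷ 1000 = 1.36 g
biotin: 4.05 µmol/L × 244.31 g/mol × 1.87 L ÷ 1000 = 1.85 mg
mannitol: 26.2 mmol/L × 182.17 g/mol × 1.87 L ÷ 1000 = 8.93 g
L-tryptophan: 57.8 mg/L × 1.87 L = 108.09 mg
ammonium sulfate: 9.72 g/L × 1.87 L = 18.18 g

calcium chloride dihydrate 1.36 g; biotin 1.85 mg; mannitol 8.93 g; L-tryptophan 108.09 mg; ammonium sulfate 18.18 g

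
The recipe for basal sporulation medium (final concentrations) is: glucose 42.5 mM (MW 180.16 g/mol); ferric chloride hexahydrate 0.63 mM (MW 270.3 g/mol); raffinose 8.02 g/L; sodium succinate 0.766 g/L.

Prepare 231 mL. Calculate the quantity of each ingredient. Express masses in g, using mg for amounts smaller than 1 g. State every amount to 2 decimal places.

Scale factor relative to 1 L: 0.231.
glucose: 42.5 mmol/L × 180.16 g/mol × 0.231 L ÷ 1000 = 1.77 g
ferric chloride hexahydrate: 0.63 mmol/L × 270.3 mg/mmol × 0.231 L = 39.34 mg
raffinose: 8.02 g/L × 0.231 L = 1.85 g
sodium succinate: 0.766 g/L × 0.231 L = 0.176946 g = 176.95 mg

glucose 1.77 g; ferric chloride hexahydrate 39.34 mg; raffinose 1.85 g; sodium succinate 176.95 mg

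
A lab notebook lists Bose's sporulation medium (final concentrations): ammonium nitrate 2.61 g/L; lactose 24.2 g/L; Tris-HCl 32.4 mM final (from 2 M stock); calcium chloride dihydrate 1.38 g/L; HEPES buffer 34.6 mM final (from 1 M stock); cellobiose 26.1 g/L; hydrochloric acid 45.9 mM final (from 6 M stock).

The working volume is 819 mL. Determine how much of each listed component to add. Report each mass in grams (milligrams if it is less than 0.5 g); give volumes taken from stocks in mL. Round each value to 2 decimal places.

ammonium nitrate 2.14 g; lactose 19.82 g; Tris-HCl 13.27 mL; calcium chloride dihydrate 1.13 g; HEPES buffer 28.34 mL; cellobiose 21.38 g; hydrochloric acid 6.27 mL

Target volume = 819 mL = 0.819 L.
ammonium nitrate: 2.61 g/L × 0.819 L = 2.14 g
lactose: 24.2 g/L × 0.819 L = 19.82 g
Tris-HCl: V = C2·V2/C1 = 32.4 mM × 819 mL ÷ 2000 mM = 13.27 mL
calcium chloride dihydrate: 1.38 g/L × 0.819 L = 1.13 g
HEPES buffer: dilute stock: 34.6 mM × 819 mL ÷ 1000 mM = 28.34 mL
cellobiose: 26.1 g/L × 0.819 L = 21.38 g
hydrochloric acid: V = C2·V2/C1 = 45.9 mM × 819 mL ÷ 6000 mM = 6.27 mL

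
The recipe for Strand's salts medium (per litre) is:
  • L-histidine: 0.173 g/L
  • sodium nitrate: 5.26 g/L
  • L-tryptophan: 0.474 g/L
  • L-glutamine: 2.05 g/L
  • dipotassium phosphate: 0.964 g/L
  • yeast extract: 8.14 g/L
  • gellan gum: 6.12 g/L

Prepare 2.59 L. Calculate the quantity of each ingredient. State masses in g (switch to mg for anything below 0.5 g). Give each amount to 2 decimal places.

Working volume: 2.59 L.
L-histidine: 0.173 g/L × 2.59 L = 0.44807 g = 448.07 mg
sodium nitrate: 5.26 g/L × 2.59 L = 13.62 g
L-tryptophan: 0.474 g/L × 2.59 L = 1.23 g
L-glutamine: 2.05 g/L × 2.59 L = 5.31 g
dipotassium phosphate: 0.964 g/L × 2.59 L = 2.50 g
yeast extract: 8.14 g/L × 2.59 L = 21.08 g
gellan gum: 6.12 g/L × 2.59 L = 15.85 g

L-histidine 448.07 mg; sodium nitrate 13.62 g; L-tryptophan 1.23 g; L-glutamine 5.31 g; dipotassium phosphate 2.50 g; yeast extract 21.08 g; gellan gum 15.85 g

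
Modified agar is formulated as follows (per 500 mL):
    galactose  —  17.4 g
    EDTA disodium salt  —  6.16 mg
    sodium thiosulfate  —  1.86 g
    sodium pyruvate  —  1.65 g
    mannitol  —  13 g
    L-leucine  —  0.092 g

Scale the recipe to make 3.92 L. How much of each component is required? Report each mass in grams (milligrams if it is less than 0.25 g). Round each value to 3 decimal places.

Scale factor = 3920 mL / 500 mL = 7.84.
galactose: 17.4 g × (3920 mL / 500 mL) = 136.416 g
EDTA disodium salt: 6.16 mg × (3920 mL / 500 mL) = 48.294 mg
sodium thiosulfate: 1.86 g × (3920 mL / 500 mL) = 14.582 g
sodium pyruvate: 1.65 g × (3920 mL / 500 mL) = 12.936 g
mannitol: 13 g × (3920 mL / 500 mL) = 101.920 g
L-leucine: 0.092 g × (3920 mL / 500 mL) = 0.721 g

galactose 136.416 g; EDTA disodium salt 48.294 mg; sodium thiosulfate 14.582 g; sodium pyruvate 12.936 g; mannitol 101.920 g; L-leucine 0.721 g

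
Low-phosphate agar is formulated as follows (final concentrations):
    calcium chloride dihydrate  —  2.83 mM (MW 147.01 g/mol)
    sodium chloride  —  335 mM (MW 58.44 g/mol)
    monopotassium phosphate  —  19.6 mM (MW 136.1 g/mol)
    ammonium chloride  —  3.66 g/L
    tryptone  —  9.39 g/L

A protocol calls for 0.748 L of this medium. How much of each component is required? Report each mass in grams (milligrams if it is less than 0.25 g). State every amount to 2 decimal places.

calcium chloride dihydrate 0.31 g; sodium chloride 14.64 g; monopotassium phosphate 2.00 g; ammonium chloride 2.74 g; tryptone 7.02 g

Working volume: 0.748 L.
calcium chloride dihydrate: 2.83 mmol/L × 147.01 g/mol × 0.748 L ÷ 1000 = 0.31 g
sodium chloride: 335 mmol/L × 58.44 g/mol × 0.748 L ÷ 1000 = 14.64 g
monopotassium phosphate: 19.6 mmol/L × 136.1 g/mol × 0.748 L ÷ 1000 = 2.00 g
ammonium chloride: 3.66 g/L × 0.748 L = 2.74 g
tryptone: 9.39 g/L × 0.748 L = 7.02 g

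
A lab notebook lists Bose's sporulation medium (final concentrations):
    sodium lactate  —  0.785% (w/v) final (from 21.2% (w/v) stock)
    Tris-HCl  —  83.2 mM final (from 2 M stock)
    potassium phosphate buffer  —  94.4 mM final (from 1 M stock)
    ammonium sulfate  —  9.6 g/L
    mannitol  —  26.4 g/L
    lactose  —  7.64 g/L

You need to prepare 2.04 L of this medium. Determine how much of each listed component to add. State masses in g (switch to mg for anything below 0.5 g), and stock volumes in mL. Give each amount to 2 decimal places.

Working volume: 2.04 L.
sodium lactate: C1V1 = C2V2 → 0.785% ÷ 21.2% × 2040 mL = 75.54 mL
Tris-HCl: V = C2·V2/C1 = 83.2 mM × 2040 mL ÷ 2000 mM = 84.86 mL
potassium phosphate buffer: V = C2·V2/C1 = 94.4 mM × 2040 mL ÷ 1000 mM = 192.58 mL
ammonium sulfate: 9.6 g/L × 2.04 L = 19.58 g
mannitol: 26.4 g/L × 2.04 L = 53.86 g
lactose: 7.64 g/L × 2.04 L = 15.59 g

sodium lactate 75.54 mL; Tris-HCl 84.86 mL; potassium phosphate buffer 192.58 mL; ammonium sulfate 19.58 g; mannitol 53.86 g; lactose 15.59 g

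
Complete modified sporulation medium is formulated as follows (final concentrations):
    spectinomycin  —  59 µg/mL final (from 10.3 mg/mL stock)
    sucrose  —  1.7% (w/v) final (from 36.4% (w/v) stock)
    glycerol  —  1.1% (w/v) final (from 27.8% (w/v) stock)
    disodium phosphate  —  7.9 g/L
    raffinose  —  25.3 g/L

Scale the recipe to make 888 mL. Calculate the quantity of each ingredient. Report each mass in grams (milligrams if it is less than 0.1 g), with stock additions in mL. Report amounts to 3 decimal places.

Target volume = 888 mL = 0.888 L.
spectinomycin: C1V1 = C2V2 → 59 µg/mL × 888 mL ÷ 10300 µg/mL = 5.087 mL
sucrose: C1V1 = C2V2 → 1.7% ÷ 36.4% × 888 mL = 41.473 mL
glycerol: dilute stock: 1.1% ÷ 27.8% × 888 mL = 35.137 mL
disodium phosphate: 7.9 g/L × 0.888 L = 7.015 g
raffinose: 25.3 g/L × 0.888 L = 22.466 g

spectinomycin 5.087 mL; sucrose 41.473 mL; glycerol 35.137 mL; disodium phosphate 7.015 g; raffinose 22.466 g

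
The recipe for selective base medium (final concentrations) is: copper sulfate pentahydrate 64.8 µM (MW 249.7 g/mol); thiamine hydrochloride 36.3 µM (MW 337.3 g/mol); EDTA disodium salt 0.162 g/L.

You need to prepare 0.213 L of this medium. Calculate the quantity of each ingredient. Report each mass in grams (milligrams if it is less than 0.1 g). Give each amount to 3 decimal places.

copper sulfate pentahydrate 3.446 mg; thiamine hydrochloride 2.608 mg; EDTA disodium salt 34.506 mg

Working volume: 0.213 L.
copper sulfate pentahydrate: 64.8 µmol/L × 249.7 g/mol × 0.213 L ÷ 1000 = 3.446 mg
thiamine hydrochloride: 36.3 µmol/L × 337.3 g/mol × 0.213 L ÷ 1000 = 2.608 mg
EDTA disodium salt: 0.162 g/L × 0.213 L = 0.034506 g = 34.506 mg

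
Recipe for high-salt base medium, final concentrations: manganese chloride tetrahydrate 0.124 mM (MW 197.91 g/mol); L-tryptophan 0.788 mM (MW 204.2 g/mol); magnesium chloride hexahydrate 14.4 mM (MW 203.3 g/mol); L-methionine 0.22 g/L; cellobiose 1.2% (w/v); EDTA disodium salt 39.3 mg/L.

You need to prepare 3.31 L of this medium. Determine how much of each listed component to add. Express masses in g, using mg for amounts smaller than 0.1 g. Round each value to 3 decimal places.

manganese chloride tetrahydrate 81.230 mg; L-tryptophan 0.533 g; magnesium chloride hexahydrate 9.690 g; L-methionine 0.728 g; cellobiose 39.720 g; EDTA disodium salt 0.130 g

Scale factor relative to 1 L: 3.31.
manganese chloride tetrahydrate: 0.124 mmol/L × 197.91 mg/mmol × 3.31 L = 81.230 mg
L-tryptophan: 0.788 mmol/L × 204.2 g/mol × 3.31 L ÷ 1000 = 0.533 g
magnesium chloride hexahydrate: 14.4 mmol/L × 203.3 g/mol × 3.31 L ÷ 1000 = 9.690 g
L-methionine: 0.22 g/L × 3.31 L = 0.728 g
cellobiose: 1.2 g per 100 mL × 3310 mL ÷ 100 = 39.720 g
EDTA disodium salt: 39.3 mg/L × 3.31 L = 130.083 mg = 0.130 g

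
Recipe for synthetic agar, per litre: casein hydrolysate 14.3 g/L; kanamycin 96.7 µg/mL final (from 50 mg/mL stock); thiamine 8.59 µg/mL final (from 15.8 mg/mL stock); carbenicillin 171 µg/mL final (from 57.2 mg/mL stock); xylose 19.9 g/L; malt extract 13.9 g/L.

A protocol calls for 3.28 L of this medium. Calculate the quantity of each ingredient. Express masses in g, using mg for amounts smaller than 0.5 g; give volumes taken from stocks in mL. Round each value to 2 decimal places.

Scale factor relative to 1 L: 3.28.
casein hydrolysate: 14.3 g/L × 3.28 L = 46.90 g
kanamycin: C1V1 = C2V2 → 96.7 µg/mL × 3280 mL ÷ 50000 µg/mL = 6.34 mL
thiamine: V = C2·V2/C1 = 8.59 µg/mL × 3280 mL ÷ 15800 µg/mL = 1.78 mL
carbenicillin: V = C2·V2/C1 = 171 µg/mL × 3280 mL ÷ 57200 µg/mL = 9.81 mL
xylose: 19.9 g/L × 3.28 L = 65.27 g
malt extract: 13.9 g/L × 3.28 L = 45.59 g

casein hydrolysate 46.90 g; kanamycin 6.34 mL; thiamine 1.78 mL; carbenicillin 9.81 mL; xylose 65.27 g; malt extract 45.59 g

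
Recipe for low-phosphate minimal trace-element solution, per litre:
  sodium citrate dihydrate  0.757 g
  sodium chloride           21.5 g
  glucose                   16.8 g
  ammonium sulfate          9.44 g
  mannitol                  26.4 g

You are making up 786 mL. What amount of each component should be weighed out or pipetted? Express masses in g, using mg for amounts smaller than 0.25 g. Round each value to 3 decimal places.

sodium citrate dihydrate 0.595 g; sodium chloride 16.899 g; glucose 13.205 g; ammonium sulfate 7.420 g; mannitol 20.750 g

Scale factor = 786 mL / 1000 mL = 0.786.
sodium citrate dihydrate: 0.757 g × (786 mL / 1000 mL) = 0.595 g
sodium chloride: 21.5 g × (786 mL / 1000 mL) = 16.899 g
glucose: 16.8 g × (786 mL / 1000 mL) = 13.205 g
ammonium sulfate: 9.44 g × (786 mL / 1000 mL) = 7.420 g
mannitol: 26.4 g × (786 mL / 1000 mL) = 20.750 g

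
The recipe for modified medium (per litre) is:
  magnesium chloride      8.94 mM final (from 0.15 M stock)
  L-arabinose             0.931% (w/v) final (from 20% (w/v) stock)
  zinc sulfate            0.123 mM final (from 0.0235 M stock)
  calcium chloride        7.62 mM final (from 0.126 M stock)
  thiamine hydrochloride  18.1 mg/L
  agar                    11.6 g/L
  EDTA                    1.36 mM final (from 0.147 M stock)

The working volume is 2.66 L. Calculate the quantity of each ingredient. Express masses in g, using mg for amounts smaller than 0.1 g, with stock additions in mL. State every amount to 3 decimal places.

magnesium chloride 158.536 mL; L-arabinose 123.823 mL; zinc sulfate 13.923 mL; calcium chloride 160.867 mL; thiamine hydrochloride 48.146 mg; agar 30.856 g; EDTA 24.610 mL

Working volume: 2.66 L.
magnesium chloride: V = C2·V2/C1 = 8.94 mM × 2660 mL ÷ 150 mM = 158.536 mL
L-arabinose: C1V1 = C2V2 → 0.931% ÷ 20% × 2660 mL = 123.823 mL
zinc sulfate: C1V1 = C2V2 → 0.123 mM × 2660 mL ÷ 23.5 mM = 13.923 mL
calcium chloride: C1V1 = C2V2 → 7.62 mM × 2660 mL ÷ 126 mM = 160.867 mL
thiamine hydrochloride: 18.1 mg/L × 2.66 L = 48.146 mg
agar: 11.6 g/L × 2.66 L = 30.856 g
EDTA: dilute stock: 1.36 mM × 2660 mL ÷ 147 mM = 24.610 mL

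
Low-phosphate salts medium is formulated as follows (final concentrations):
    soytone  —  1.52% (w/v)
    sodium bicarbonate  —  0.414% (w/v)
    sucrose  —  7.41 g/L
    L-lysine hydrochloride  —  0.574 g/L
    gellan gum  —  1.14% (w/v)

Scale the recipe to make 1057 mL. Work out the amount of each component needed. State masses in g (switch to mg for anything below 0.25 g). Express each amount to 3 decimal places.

soytone 16.066 g; sodium bicarbonate 4.376 g; sucrose 7.832 g; L-lysine hydrochloride 0.607 g; gellan gum 12.050 g

Working volume: 1057 mL = 1.057 L.
soytone: 1.52 g per 100 mL × 1057 mL ÷ 100 = 16.066 g
sodium bicarbonate: 0.414 g per 100 mL × 1057 mL ÷ 100 = 4.376 g
sucrose: 7.41 g/L × 1.057 L = 7.832 g
L-lysine hydrochloride: 0.574 g/L × 1.057 L = 0.607 g
gellan gum: 1.14% w/v = 11.4 g/L → 11.4 × 1.057 L = 12.050 g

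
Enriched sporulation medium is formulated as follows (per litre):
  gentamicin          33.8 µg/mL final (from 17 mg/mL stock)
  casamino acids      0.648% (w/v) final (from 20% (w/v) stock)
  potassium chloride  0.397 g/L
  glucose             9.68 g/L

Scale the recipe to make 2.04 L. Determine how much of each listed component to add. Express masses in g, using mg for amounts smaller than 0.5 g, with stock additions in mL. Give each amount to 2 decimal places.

Working volume: 2.04 L.
gentamicin: V = C2·V2/C1 = 33.8 µg/mL × 2040 mL ÷ 17000 µg/mL = 4.06 mL
casamino acids: C1V1 = C2V2 → 0.648% ÷ 20% × 2040 mL = 66.10 mL
potassium chloride: 0.397 g/L × 2.04 L = 0.81 g
glucose: 9.68 g/L × 2.04 L = 19.75 g

gentamicin 4.06 mL; casamino acids 66.10 mL; potassium chloride 0.81 g; glucose 19.75 g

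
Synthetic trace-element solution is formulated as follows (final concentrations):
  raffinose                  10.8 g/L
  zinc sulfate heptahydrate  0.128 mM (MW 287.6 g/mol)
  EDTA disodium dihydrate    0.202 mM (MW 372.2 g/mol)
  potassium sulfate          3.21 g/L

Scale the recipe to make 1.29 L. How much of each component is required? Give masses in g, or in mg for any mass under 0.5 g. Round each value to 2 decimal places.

raffinose 13.93 g; zinc sulfate heptahydrate 47.49 mg; EDTA disodium dihydrate 96.99 mg; potassium sulfate 4.14 g

Scale factor relative to 1 L: 1.29.
raffinose: 10.8 g/L × 1.29 L = 13.93 g
zinc sulfate heptahydrate: 0.128 mmol/L × 287.6 mg/mmol × 1.29 L = 47.49 mg
EDTA disodium dihydrate: 0.202 mmol/L × 372.2 mg/mmol × 1.29 L = 96.99 mg
potassium sulfate: 3.21 g/L × 1.29 L = 4.14 g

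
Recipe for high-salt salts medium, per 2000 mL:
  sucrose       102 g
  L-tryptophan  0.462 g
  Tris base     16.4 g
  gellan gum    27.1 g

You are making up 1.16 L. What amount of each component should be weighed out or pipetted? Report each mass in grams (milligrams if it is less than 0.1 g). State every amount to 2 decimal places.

Scale factor = 1160 mL / 2000 mL = 0.58.
sucrose: 102 g × (1160 mL / 2000 mL) = 59.16 g
L-tryptophan: 0.462 g × (1160 mL / 2000 mL) = 0.27 g
Tris base: 16.4 g × (1160 mL / 2000 mL) = 9.51 g
gellan gum: 27.1 g × (1160 mL / 2000 mL) = 15.72 g

sucrose 59.16 g; L-tryptophan 0.27 g; Tris base 9.51 g; gellan gum 15.72 g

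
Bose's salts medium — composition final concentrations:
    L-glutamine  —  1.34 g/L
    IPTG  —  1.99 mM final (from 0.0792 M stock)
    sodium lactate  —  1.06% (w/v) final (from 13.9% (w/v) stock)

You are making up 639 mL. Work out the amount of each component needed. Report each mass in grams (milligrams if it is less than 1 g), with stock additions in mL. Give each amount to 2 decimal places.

L-glutamine 856.26 mg; IPTG 16.06 mL; sodium lactate 48.73 mL

Target volume = 639 mL = 0.639 L.
L-glutamine: 1.34 g/L × 0.639 L = 0.85626 g = 856.26 mg
IPTG: C1V1 = C2V2 → 1.99 mM × 639 mL ÷ 79.2 mM = 16.06 mL
sodium lactate: dilute stock: 1.06% ÷ 13.9% × 639 mL = 48.73 mL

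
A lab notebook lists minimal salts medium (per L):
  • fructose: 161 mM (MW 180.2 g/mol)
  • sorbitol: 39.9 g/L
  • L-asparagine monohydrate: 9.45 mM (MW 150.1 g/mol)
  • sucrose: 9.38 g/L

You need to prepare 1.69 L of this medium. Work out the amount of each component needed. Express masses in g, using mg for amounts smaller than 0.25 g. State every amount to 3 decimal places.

fructose 49.031 g; sorbitol 67.431 g; L-asparagine monohydrate 2.397 g; sucrose 15.852 g

Working volume: 1.69 L.
fructose: 161 mmol/L × 180.2 g/mol × 1.69 L ÷ 1000 = 49.031 g
sorbitol: 39.9 g/L × 1.69 L = 67.431 g
L-asparagine monohydrate: 9.45 mmol/L × 150.1 g/mol × 1.69 L ÷ 1000 = 2.397 g
sucrose: 9.38 g/L × 1.69 L = 15.852 g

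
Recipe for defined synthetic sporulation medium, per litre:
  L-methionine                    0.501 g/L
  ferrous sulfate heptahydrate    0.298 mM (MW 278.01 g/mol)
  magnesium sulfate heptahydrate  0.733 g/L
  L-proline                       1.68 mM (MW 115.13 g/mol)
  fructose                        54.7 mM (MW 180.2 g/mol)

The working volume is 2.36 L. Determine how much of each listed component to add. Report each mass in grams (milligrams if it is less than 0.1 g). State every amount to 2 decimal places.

L-methionine 1.18 g; ferrous sulfate heptahydrate 0.20 g; magnesium sulfate heptahydrate 1.73 g; L-proline 0.46 g; fructose 23.26 g

Scale factor relative to 1 L: 2.36.
L-methionine: 0.501 g/L × 2.36 L = 1.18 g
ferrous sulfate heptahydrate: 0.298 mmol/L × 278.01 g/mol × 2.36 L ÷ 1000 = 0.20 g
magnesium sulfate heptahydrate: 0.733 g/L × 2.36 L = 1.73 g
L-proline: 1.68 mmol/L × 115.13 g/mol × 2.36 L ÷ 1000 = 0.46 g
fructose: 54.7 mmol/L × 180.2 g/mol × 2.36 L ÷ 1000 = 23.26 g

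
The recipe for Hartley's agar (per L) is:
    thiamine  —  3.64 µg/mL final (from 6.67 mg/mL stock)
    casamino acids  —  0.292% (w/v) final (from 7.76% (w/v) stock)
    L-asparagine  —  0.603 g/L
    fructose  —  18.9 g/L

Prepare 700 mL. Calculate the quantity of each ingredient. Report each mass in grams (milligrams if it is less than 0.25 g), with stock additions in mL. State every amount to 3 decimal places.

thiamine 0.382 mL; casamino acids 26.340 mL; L-asparagine 0.422 g; fructose 13.230 g

Working volume: 700 mL = 0.7 L.
thiamine: dilute stock: 3.64 µg/mL × 700 mL ÷ 6670 µg/mL = 0.382 mL
casamino acids: C1V1 = C2V2 → 0.292% ÷ 7.76% × 700 mL = 26.340 mL
L-asparagine: 0.603 g/L × 0.7 L = 0.422 g
fructose: 18.9 g/L × 0.7 L = 13.230 g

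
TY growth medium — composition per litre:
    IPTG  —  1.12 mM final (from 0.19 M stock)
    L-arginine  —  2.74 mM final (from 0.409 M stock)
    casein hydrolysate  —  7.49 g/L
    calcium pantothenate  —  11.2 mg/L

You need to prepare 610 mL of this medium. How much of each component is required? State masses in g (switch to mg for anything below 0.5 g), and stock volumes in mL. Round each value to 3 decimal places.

IPTG 3.596 mL; L-arginine 4.087 mL; casein hydrolysate 4.569 g; calcium pantothenate 6.832 mg

Target volume = 610 mL = 0.61 L.
IPTG: dilute stock: 1.12 mM × 610 mL ÷ 190 mM = 3.596 mL
L-arginine: V = C2·V2/C1 = 2.74 mM × 610 mL ÷ 409 mM = 4.087 mL
casein hydrolysate: 7.49 g/L × 0.61 L = 4.569 g
calcium pantothenate: 11.2 mg/L × 0.61 L = 6.832 mg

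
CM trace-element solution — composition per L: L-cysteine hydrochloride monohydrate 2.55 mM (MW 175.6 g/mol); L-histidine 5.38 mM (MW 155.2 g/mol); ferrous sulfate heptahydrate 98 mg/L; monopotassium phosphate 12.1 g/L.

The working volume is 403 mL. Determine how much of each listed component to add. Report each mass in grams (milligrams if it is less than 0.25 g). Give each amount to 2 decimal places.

Working volume: 403 mL = 0.403 L.
L-cysteine hydrochloride monohydrate: 2.55 mmol/L × 175.6 mg/mmol × 0.403 L = 180.46 mg
L-histidine: 5.38 mmol/L × 155.2 g/mol × 0.403 L ÷ 1000 = 0.34 g
ferrous sulfate heptahydrate: 98 mg/L × 0.403 L = 39.49 mg
monopotassium phosphate: 12.1 g/L × 0.403 L = 4.88 g

L-cysteine hydrochloride monohydrate 180.46 mg; L-histidine 0.34 g; ferrous sulfate heptahydrate 39.49 mg; monopotassium phosphate 4.88 g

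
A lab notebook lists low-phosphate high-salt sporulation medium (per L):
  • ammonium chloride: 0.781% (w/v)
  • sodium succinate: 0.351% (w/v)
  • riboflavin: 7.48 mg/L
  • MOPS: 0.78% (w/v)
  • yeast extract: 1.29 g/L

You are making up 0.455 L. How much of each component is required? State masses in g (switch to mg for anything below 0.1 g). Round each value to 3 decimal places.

Scale factor relative to 1 L: 0.455.
ammonium chloride: 0.781 g per 100 mL × 455 mL ÷ 100 = 3.554 g
sodium succinate: 0.351 g per 100 mL × 455 mL ÷ 100 = 1.597 g
riboflavin: 7.48 mg/L × 0.455 L = 3.403 mg
MOPS: 0.78% w/v = 7.8 g/L → 7.8 × 0.455 L = 3.549 g
yeast extract: 1.29 g/L × 0.455 L = 0.587 g

ammonium chloride 3.554 g; sodium succinate 1.597 g; riboflavin 3.403 mg; MOPS 3.549 g; yeast extract 0.587 g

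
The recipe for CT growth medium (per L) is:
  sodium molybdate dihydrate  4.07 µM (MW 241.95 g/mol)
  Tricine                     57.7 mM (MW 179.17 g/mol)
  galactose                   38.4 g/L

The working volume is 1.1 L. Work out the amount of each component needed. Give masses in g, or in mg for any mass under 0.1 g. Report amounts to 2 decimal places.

Scale factor relative to 1 L: 1.1.
sodium molybdate dihydrate: 4.07 µmol/L × 241.95 g/mol × 1.1 L ÷ 1000 = 1.08 mg
Tricine: 57.7 mmol/L × 179.17 g/mol × 1.1 L ÷ 1000 = 11.37 g
galactose: 38.4 g/L × 1.1 L = 42.24 g

sodium molybdate dihydrate 1.08 mg; Tricine 11.37 g; galactose 42.24 g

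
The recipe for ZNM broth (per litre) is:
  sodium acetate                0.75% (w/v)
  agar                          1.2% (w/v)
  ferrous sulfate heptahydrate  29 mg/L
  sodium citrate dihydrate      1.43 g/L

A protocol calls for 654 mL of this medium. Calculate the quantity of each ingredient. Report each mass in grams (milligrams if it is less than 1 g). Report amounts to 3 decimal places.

sodium acetate 4.905 g; agar 7.848 g; ferrous sulfate heptahydrate 18.966 mg; sodium citrate dihydrate 935.220 mg

Target volume = 654 mL = 0.654 L.
sodium acetate: 0.75% w/v = 7.5 g/L → 7.5 × 0.654 L = 4.905 g
agar: 1.2 g per 100 mL × 654 mL ÷ 100 = 7.848 g
ferrous sulfate heptahydrate: 29 mg/L × 0.654 L = 18.966 mg
sodium citrate dihydrate: 1.43 g/L × 0.654 L = 0.93522 g = 935.220 mg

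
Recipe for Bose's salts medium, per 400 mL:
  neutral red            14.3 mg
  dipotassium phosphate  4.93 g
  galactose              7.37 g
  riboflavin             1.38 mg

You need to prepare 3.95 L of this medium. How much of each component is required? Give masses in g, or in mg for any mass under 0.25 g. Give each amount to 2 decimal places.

neutral red 141.21 mg; dipotassium phosphate 48.68 g; galactose 72.78 g; riboflavin 13.63 mg

Ratio of target to recipe volume: 3950 / 400 = 9.875.
neutral red: 14.3 mg × (3950 mL / 400 mL) = 141.21 mg
dipotassium phosphate: 4.93 g × (3950 mL / 400 mL) = 48.68 g
galactose: 7.37 g × (3950 mL / 400 mL) = 72.78 g
riboflavin: 1.38 mg × (3950 mL / 400 mL) = 13.63 mg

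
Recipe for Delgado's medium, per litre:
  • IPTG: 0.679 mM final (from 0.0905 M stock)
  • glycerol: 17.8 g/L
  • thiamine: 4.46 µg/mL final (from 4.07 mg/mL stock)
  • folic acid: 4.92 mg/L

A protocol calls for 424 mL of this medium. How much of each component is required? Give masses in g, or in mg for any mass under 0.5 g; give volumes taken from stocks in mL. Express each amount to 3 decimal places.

IPTG 3.181 mL; glycerol 7.547 g; thiamine 0.465 mL; folic acid 2.086 mg

Scale factor relative to 1 L: 0.424.
IPTG: dilute stock: 0.679 mM × 424 mL ÷ 90.5 mM = 3.181 mL
glycerol: 17.8 g/L × 0.424 L = 7.547 g
thiamine: V = C2·V2/C1 = 4.46 µg/mL × 424 mL ÷ 4070 µg/mL = 0.465 mL
folic acid: 4.92 mg/L × 0.424 L = 2.086 mg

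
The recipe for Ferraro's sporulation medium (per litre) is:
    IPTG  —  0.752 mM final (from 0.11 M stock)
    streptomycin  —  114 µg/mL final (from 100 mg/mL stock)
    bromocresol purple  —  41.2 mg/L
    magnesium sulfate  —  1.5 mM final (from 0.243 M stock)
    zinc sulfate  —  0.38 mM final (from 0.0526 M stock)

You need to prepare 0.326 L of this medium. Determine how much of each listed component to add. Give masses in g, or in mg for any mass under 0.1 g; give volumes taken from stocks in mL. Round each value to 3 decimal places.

IPTG 2.229 mL; streptomycin 0.372 mL; bromocresol purple 13.431 mg; magnesium sulfate 2.012 mL; zinc sulfate 2.355 mL

Scale factor relative to 1 L: 0.326.
IPTG: dilute stock: 0.752 mM × 326 mL ÷ 110 mM = 2.229 mL
streptomycin: V = C2·V2/C1 = 114 µg/mL × 326 mL ÷ 100000 µg/mL = 0.372 mL
bromocresol purple: 41.2 mg/L × 0.326 L = 13.431 mg
magnesium sulfate: V = C2·V2/C1 = 1.5 mM × 326 mL ÷ 243 mM = 2.012 mL
zinc sulfate: V = C2·V2/C1 = 0.38 mM × 326 mL ÷ 52.6 mM = 2.355 mL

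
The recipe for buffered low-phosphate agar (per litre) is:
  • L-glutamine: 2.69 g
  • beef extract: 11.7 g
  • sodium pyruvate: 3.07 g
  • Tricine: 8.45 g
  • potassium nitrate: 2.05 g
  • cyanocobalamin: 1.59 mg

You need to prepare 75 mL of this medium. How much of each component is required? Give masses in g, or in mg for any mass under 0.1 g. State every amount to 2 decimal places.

L-glutamine 0.20 g; beef extract 0.88 g; sodium pyruvate 0.23 g; Tricine 0.63 g; potassium nitrate 0.15 g; cyanocobalamin 0.12 mg

Ratio of target to recipe volume: 75 / 1000 = 0.075.
L-glutamine: 2.69 g × (75 mL / 1000 mL) = 0.20 g
beef extract: 11.7 g × (75 mL / 1000 mL) = 0.88 g
sodium pyruvate: 3.07 g × (75 mL / 1000 mL) = 0.23 g
Tricine: 8.45 g × (75 mL / 1000 mL) = 0.63 g
potassium nitrate: 2.05 g × (75 mL / 1000 mL) = 0.15 g
cyanocobalamin: 1.59 mg × (75 mL / 1000 mL) = 0.12 mg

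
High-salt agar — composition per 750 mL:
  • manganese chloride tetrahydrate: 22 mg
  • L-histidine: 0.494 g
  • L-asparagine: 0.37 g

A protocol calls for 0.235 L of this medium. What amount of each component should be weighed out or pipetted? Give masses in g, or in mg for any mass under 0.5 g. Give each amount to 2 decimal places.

manganese chloride tetrahydrate 6.89 mg; L-histidine 154.79 mg; L-asparagine 115.93 mg

Scale factor = 235 mL / 750 mL = 0.313333.
manganese chloride tetrahydrate: 22 mg × (235 mL / 750 mL) = 6.89 mg
L-histidine: 0.494 g × (235 mL / 750 mL) = 0.154787 g = 154.79 mg
L-asparagine: 0.37 g × (235 mL / 750 mL) = 0.115933 g = 115.93 mg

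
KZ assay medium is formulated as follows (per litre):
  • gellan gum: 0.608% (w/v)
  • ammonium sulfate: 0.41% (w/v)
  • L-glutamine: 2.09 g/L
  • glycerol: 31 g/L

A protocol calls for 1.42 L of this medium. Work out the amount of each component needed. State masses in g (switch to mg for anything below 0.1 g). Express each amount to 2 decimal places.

Working volume: 1.42 L.
gellan gum: 0.608% w/v = 6.08 g/L → 6.08 × 1.42 L = 8.63 g
ammonium sulfate: 0.41 g per 100 mL × 1420 mL ÷ 100 = 5.82 g
L-glutamine: 2.09 g/L × 1.42 L = 2.97 g
glycerol: 31 g/L × 1.42 L = 44.02 g

gellan gum 8.63 g; ammonium sulfate 5.82 g; L-glutamine 2.97 g; glycerol 44.02 g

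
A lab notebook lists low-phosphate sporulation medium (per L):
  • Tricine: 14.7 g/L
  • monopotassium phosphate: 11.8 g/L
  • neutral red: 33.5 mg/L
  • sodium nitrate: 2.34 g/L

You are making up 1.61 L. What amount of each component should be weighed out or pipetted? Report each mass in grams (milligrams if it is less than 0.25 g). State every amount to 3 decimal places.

Scale factor relative to 1 L: 1.61.
Tricine: 14.7 g/L × 1.61 L = 23.667 g
monopotassium phosphate: 11.8 g/L × 1.61 L = 18.998 g
neutral red: 33.5 mg/L × 1.61 L = 53.935 mg
sodium nitrate: 2.34 g/L × 1.61 L = 3.767 g

Tricine 23.667 g; monopotassium phosphate 18.998 g; neutral red 53.935 mg; sodium nitrate 3.767 g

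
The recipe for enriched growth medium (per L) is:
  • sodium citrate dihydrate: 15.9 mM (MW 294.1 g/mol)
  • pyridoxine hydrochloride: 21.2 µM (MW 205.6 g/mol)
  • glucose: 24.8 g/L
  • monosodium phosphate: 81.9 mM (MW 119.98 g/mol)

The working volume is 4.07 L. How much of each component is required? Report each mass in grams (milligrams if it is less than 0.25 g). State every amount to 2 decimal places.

Scale factor relative to 1 L: 4.07.
sodium citrate dihydrate: 15.9 mmol/L × 294.1 g/mol × 4.07 L ÷ 1000 = 19.03 g
pyridoxine hydrochloride: 21.2 µmol/L × 205.6 g/mol × 4.07 L ÷ 1000 = 17.74 mg
glucose: 24.8 g/L × 4.07 L = 100.94 g
monosodium phosphate: 81.9 mmol/L × 119.98 g/mol × 4.07 L ÷ 1000 = 39.99 g

sodium citrate dihydrate 19.03 g; pyridoxine hydrochloride 17.74 mg; glucose 100.94 g; monosodium phosphate 39.99 g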